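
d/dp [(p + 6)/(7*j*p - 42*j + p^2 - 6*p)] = (7*j*p - 42*j + p^2 - 6*p - (p + 6)*(7*j + 2*p - 6))/(7*j*p - 42*j + p^2 - 6*p)^2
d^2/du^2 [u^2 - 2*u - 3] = 2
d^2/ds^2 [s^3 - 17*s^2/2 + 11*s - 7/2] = 6*s - 17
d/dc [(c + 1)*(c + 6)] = 2*c + 7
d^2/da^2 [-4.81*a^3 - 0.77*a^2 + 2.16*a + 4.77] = -28.86*a - 1.54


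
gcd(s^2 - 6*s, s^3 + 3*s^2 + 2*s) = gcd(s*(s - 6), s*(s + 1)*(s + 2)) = s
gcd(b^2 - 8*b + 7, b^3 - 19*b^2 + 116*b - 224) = b - 7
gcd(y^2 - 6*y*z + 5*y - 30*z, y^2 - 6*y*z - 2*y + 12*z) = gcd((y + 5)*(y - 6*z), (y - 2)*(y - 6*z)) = y - 6*z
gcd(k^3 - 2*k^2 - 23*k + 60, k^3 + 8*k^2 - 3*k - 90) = k^2 + 2*k - 15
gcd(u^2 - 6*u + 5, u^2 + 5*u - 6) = u - 1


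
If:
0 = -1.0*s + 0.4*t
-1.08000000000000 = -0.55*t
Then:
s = 0.79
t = 1.96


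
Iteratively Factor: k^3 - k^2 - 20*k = (k)*(k^2 - k - 20) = k*(k + 4)*(k - 5)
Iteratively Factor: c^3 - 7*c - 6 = (c + 1)*(c^2 - c - 6) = (c - 3)*(c + 1)*(c + 2)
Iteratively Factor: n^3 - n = (n - 1)*(n^2 + n) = (n - 1)*(n + 1)*(n)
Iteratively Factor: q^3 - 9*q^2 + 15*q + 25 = (q + 1)*(q^2 - 10*q + 25) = (q - 5)*(q + 1)*(q - 5)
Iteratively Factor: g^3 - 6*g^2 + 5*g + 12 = (g + 1)*(g^2 - 7*g + 12) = (g - 4)*(g + 1)*(g - 3)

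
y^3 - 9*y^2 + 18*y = y*(y - 6)*(y - 3)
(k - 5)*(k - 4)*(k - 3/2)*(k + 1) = k^4 - 19*k^3/2 + 23*k^2 + 7*k/2 - 30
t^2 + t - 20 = (t - 4)*(t + 5)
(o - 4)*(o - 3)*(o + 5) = o^3 - 2*o^2 - 23*o + 60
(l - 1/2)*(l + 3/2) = l^2 + l - 3/4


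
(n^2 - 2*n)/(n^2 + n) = (n - 2)/(n + 1)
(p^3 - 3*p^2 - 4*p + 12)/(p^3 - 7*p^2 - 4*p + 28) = (p - 3)/(p - 7)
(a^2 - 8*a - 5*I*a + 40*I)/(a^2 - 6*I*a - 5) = (a - 8)/(a - I)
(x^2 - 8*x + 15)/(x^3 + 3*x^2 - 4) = (x^2 - 8*x + 15)/(x^3 + 3*x^2 - 4)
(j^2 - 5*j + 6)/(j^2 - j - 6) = (j - 2)/(j + 2)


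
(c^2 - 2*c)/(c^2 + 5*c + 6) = c*(c - 2)/(c^2 + 5*c + 6)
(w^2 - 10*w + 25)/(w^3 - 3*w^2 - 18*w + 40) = (w - 5)/(w^2 + 2*w - 8)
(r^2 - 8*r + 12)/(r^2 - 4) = (r - 6)/(r + 2)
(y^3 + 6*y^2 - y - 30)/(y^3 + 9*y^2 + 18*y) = (y^2 + 3*y - 10)/(y*(y + 6))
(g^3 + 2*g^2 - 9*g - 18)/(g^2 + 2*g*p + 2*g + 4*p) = (g^2 - 9)/(g + 2*p)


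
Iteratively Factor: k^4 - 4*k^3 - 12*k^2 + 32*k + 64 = (k - 4)*(k^3 - 12*k - 16) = (k - 4)*(k + 2)*(k^2 - 2*k - 8) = (k - 4)*(k + 2)^2*(k - 4)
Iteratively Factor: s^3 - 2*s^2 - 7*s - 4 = (s + 1)*(s^2 - 3*s - 4) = (s + 1)^2*(s - 4)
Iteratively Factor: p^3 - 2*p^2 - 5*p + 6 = (p + 2)*(p^2 - 4*p + 3) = (p - 3)*(p + 2)*(p - 1)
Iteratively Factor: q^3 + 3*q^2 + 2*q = (q + 2)*(q^2 + q) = (q + 1)*(q + 2)*(q)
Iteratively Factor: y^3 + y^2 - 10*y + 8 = (y - 1)*(y^2 + 2*y - 8) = (y - 1)*(y + 4)*(y - 2)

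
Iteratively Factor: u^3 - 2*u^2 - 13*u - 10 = (u - 5)*(u^2 + 3*u + 2) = (u - 5)*(u + 1)*(u + 2)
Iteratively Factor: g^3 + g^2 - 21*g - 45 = (g - 5)*(g^2 + 6*g + 9) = (g - 5)*(g + 3)*(g + 3)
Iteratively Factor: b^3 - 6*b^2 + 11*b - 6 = (b - 2)*(b^2 - 4*b + 3) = (b - 3)*(b - 2)*(b - 1)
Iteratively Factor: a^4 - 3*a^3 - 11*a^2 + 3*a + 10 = (a - 5)*(a^3 + 2*a^2 - a - 2) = (a - 5)*(a - 1)*(a^2 + 3*a + 2) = (a - 5)*(a - 1)*(a + 2)*(a + 1)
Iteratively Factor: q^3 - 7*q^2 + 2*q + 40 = (q - 5)*(q^2 - 2*q - 8) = (q - 5)*(q + 2)*(q - 4)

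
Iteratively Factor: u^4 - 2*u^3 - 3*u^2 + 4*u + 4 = (u + 1)*(u^3 - 3*u^2 + 4) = (u - 2)*(u + 1)*(u^2 - u - 2) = (u - 2)^2*(u + 1)*(u + 1)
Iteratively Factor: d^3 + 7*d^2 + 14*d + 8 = (d + 4)*(d^2 + 3*d + 2) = (d + 2)*(d + 4)*(d + 1)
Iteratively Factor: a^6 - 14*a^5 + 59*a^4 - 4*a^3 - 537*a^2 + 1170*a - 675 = (a - 5)*(a^5 - 9*a^4 + 14*a^3 + 66*a^2 - 207*a + 135) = (a - 5)^2*(a^4 - 4*a^3 - 6*a^2 + 36*a - 27) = (a - 5)^2*(a - 3)*(a^3 - a^2 - 9*a + 9) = (a - 5)^2*(a - 3)*(a - 1)*(a^2 - 9) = (a - 5)^2*(a - 3)*(a - 1)*(a + 3)*(a - 3)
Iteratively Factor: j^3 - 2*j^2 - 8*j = (j)*(j^2 - 2*j - 8) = j*(j - 4)*(j + 2)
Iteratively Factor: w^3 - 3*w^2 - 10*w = (w + 2)*(w^2 - 5*w) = (w - 5)*(w + 2)*(w)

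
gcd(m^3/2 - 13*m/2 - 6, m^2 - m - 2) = m + 1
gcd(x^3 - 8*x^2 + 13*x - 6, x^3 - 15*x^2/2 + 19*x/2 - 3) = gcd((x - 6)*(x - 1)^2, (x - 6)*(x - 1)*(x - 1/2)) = x^2 - 7*x + 6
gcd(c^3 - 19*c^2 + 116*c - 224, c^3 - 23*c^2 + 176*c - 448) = c^2 - 15*c + 56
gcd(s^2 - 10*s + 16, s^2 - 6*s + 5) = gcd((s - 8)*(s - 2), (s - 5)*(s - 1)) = 1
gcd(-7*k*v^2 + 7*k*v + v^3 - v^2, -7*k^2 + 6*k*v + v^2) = 1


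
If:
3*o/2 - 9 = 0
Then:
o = 6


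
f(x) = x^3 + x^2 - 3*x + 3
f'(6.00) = 117.00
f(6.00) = 237.00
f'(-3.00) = 18.00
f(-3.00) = -6.00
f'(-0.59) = -3.14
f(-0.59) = 4.91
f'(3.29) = 36.05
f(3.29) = 39.57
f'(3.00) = 30.00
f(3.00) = 30.00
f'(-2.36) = 8.99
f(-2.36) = 2.51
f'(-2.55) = 11.41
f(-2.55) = 0.57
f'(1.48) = 6.53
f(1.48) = 3.99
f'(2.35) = 18.27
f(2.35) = 14.45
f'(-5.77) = 85.34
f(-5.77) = -138.50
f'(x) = 3*x^2 + 2*x - 3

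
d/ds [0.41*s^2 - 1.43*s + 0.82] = 0.82*s - 1.43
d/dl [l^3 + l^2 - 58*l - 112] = 3*l^2 + 2*l - 58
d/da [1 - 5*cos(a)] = 5*sin(a)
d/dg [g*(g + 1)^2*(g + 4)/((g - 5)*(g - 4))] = (2*g^5 - 21*g^4 - 28*g^3 + 275*g^2 + 360*g + 80)/(g^4 - 18*g^3 + 121*g^2 - 360*g + 400)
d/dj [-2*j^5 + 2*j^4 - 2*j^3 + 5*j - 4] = -10*j^4 + 8*j^3 - 6*j^2 + 5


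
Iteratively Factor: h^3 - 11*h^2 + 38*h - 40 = (h - 2)*(h^2 - 9*h + 20) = (h - 5)*(h - 2)*(h - 4)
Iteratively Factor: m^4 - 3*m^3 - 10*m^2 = (m - 5)*(m^3 + 2*m^2) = m*(m - 5)*(m^2 + 2*m) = m^2*(m - 5)*(m + 2)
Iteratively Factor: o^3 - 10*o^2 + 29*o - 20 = (o - 4)*(o^2 - 6*o + 5) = (o - 5)*(o - 4)*(o - 1)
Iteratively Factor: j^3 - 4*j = (j)*(j^2 - 4) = j*(j + 2)*(j - 2)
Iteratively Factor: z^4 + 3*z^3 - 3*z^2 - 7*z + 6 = (z + 3)*(z^3 - 3*z + 2) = (z - 1)*(z + 3)*(z^2 + z - 2) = (z - 1)*(z + 2)*(z + 3)*(z - 1)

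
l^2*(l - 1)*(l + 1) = l^4 - l^2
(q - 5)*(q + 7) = q^2 + 2*q - 35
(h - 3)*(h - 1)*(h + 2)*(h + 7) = h^4 + 5*h^3 - 19*h^2 - 29*h + 42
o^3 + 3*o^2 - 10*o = o*(o - 2)*(o + 5)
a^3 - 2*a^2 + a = a*(a - 1)^2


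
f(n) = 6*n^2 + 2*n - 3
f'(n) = 12*n + 2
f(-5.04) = 139.33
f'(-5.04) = -58.48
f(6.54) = 266.71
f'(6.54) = 80.48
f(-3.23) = 53.14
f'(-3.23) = -36.76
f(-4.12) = 90.61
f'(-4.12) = -47.44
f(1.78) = 19.57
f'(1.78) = 23.36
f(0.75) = 1.88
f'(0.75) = 11.00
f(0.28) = -1.97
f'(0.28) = 5.36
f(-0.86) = -0.28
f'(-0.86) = -8.32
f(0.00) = -3.00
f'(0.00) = 2.00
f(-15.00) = 1317.00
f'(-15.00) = -178.00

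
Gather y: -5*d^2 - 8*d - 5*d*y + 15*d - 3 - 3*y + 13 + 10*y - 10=-5*d^2 + 7*d + y*(7 - 5*d)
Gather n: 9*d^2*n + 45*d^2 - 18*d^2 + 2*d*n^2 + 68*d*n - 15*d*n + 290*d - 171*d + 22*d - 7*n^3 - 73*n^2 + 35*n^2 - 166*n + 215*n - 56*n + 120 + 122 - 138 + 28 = 27*d^2 + 141*d - 7*n^3 + n^2*(2*d - 38) + n*(9*d^2 + 53*d - 7) + 132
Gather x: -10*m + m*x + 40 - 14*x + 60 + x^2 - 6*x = -10*m + x^2 + x*(m - 20) + 100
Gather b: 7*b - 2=7*b - 2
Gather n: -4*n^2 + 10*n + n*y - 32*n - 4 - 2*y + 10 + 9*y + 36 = -4*n^2 + n*(y - 22) + 7*y + 42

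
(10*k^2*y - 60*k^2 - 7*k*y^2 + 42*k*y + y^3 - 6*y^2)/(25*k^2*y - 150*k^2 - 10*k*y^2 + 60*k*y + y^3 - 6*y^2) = (-2*k + y)/(-5*k + y)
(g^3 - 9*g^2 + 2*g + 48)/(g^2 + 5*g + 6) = (g^2 - 11*g + 24)/(g + 3)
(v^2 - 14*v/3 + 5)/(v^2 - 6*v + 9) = (v - 5/3)/(v - 3)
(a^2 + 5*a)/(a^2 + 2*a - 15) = a/(a - 3)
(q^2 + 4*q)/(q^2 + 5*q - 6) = q*(q + 4)/(q^2 + 5*q - 6)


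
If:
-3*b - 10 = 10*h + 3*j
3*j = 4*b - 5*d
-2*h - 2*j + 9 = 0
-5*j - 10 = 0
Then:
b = -23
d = -86/5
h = 13/2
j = -2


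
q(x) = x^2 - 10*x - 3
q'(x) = 2*x - 10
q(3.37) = -25.34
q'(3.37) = -3.26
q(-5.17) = 75.43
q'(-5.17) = -20.34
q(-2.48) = 27.95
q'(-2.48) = -14.96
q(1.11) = -12.87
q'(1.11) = -7.78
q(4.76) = -27.94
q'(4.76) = -0.48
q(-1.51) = 14.38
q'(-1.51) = -13.02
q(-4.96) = 71.20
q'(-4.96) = -19.92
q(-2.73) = 31.75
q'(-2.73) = -15.46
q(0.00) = -3.00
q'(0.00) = -10.00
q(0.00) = -3.00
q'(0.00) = -10.00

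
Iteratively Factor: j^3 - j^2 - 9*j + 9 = (j - 1)*(j^2 - 9) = (j - 1)*(j + 3)*(j - 3)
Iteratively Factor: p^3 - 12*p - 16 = (p + 2)*(p^2 - 2*p - 8) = (p + 2)^2*(p - 4)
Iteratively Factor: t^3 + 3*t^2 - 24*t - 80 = (t - 5)*(t^2 + 8*t + 16) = (t - 5)*(t + 4)*(t + 4)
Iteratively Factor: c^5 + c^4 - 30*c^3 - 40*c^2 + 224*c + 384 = (c - 4)*(c^4 + 5*c^3 - 10*c^2 - 80*c - 96) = (c - 4)*(c + 2)*(c^3 + 3*c^2 - 16*c - 48) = (c - 4)^2*(c + 2)*(c^2 + 7*c + 12) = (c - 4)^2*(c + 2)*(c + 3)*(c + 4)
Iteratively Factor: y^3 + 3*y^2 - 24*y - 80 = (y - 5)*(y^2 + 8*y + 16) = (y - 5)*(y + 4)*(y + 4)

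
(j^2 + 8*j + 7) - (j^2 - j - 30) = 9*j + 37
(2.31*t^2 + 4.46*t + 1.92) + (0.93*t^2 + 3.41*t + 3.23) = 3.24*t^2 + 7.87*t + 5.15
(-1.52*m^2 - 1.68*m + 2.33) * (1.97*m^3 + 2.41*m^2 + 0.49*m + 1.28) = -2.9944*m^5 - 6.9728*m^4 - 0.2035*m^3 + 2.8465*m^2 - 1.0087*m + 2.9824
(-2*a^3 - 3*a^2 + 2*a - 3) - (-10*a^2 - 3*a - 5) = -2*a^3 + 7*a^2 + 5*a + 2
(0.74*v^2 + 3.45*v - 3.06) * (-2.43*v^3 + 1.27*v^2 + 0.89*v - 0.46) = -1.7982*v^5 - 7.4437*v^4 + 12.4759*v^3 - 1.1561*v^2 - 4.3104*v + 1.4076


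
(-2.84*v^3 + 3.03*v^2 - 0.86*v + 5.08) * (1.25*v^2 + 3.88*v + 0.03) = -3.55*v^5 - 7.2317*v^4 + 10.5962*v^3 + 3.1041*v^2 + 19.6846*v + 0.1524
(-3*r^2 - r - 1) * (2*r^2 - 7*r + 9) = -6*r^4 + 19*r^3 - 22*r^2 - 2*r - 9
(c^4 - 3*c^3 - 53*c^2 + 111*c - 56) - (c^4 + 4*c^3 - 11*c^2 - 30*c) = -7*c^3 - 42*c^2 + 141*c - 56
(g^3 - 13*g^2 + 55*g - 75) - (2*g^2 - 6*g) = g^3 - 15*g^2 + 61*g - 75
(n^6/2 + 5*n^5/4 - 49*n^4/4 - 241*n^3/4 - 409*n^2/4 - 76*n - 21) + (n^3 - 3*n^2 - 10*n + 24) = n^6/2 + 5*n^5/4 - 49*n^4/4 - 237*n^3/4 - 421*n^2/4 - 86*n + 3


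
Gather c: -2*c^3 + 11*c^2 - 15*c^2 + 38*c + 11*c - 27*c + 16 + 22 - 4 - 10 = -2*c^3 - 4*c^2 + 22*c + 24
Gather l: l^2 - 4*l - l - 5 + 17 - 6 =l^2 - 5*l + 6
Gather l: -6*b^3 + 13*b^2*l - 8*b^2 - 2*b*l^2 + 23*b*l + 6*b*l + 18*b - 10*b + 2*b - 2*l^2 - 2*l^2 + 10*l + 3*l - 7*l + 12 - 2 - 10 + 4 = -6*b^3 - 8*b^2 + 10*b + l^2*(-2*b - 4) + l*(13*b^2 + 29*b + 6) + 4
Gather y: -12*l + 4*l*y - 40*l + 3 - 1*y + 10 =-52*l + y*(4*l - 1) + 13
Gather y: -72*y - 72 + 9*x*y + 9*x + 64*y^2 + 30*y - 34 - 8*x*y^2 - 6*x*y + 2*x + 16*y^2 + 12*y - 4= 11*x + y^2*(80 - 8*x) + y*(3*x - 30) - 110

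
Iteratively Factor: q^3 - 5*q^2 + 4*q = (q - 4)*(q^2 - q) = q*(q - 4)*(q - 1)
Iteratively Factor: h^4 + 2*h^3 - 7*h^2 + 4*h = (h)*(h^3 + 2*h^2 - 7*h + 4) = h*(h - 1)*(h^2 + 3*h - 4) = h*(h - 1)^2*(h + 4)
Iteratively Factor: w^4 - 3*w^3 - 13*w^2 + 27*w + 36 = (w + 3)*(w^3 - 6*w^2 + 5*w + 12) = (w - 3)*(w + 3)*(w^2 - 3*w - 4) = (w - 3)*(w + 1)*(w + 3)*(w - 4)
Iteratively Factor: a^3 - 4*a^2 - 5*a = (a - 5)*(a^2 + a) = (a - 5)*(a + 1)*(a)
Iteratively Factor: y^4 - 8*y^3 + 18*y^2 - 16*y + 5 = (y - 1)*(y^3 - 7*y^2 + 11*y - 5) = (y - 1)^2*(y^2 - 6*y + 5) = (y - 1)^3*(y - 5)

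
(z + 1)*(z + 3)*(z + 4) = z^3 + 8*z^2 + 19*z + 12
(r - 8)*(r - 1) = r^2 - 9*r + 8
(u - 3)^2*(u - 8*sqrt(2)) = u^3 - 8*sqrt(2)*u^2 - 6*u^2 + 9*u + 48*sqrt(2)*u - 72*sqrt(2)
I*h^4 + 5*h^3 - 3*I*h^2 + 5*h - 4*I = (h - 4*I)*(h - I)*(h + I)*(I*h + 1)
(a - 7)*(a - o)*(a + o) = a^3 - 7*a^2 - a*o^2 + 7*o^2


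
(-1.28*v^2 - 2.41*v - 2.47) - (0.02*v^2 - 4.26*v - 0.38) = -1.3*v^2 + 1.85*v - 2.09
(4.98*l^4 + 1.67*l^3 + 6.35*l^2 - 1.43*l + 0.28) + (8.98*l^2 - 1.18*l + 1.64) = 4.98*l^4 + 1.67*l^3 + 15.33*l^2 - 2.61*l + 1.92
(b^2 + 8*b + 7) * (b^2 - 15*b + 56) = b^4 - 7*b^3 - 57*b^2 + 343*b + 392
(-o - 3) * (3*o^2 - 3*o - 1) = -3*o^3 - 6*o^2 + 10*o + 3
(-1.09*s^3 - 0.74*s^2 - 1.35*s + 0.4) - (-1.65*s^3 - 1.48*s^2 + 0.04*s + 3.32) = 0.56*s^3 + 0.74*s^2 - 1.39*s - 2.92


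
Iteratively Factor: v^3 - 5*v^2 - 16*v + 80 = (v - 4)*(v^2 - v - 20) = (v - 5)*(v - 4)*(v + 4)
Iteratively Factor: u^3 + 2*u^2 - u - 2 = (u + 1)*(u^2 + u - 2) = (u - 1)*(u + 1)*(u + 2)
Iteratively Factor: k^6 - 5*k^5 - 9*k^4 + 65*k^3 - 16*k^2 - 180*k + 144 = (k + 3)*(k^5 - 8*k^4 + 15*k^3 + 20*k^2 - 76*k + 48) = (k - 1)*(k + 3)*(k^4 - 7*k^3 + 8*k^2 + 28*k - 48) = (k - 4)*(k - 1)*(k + 3)*(k^3 - 3*k^2 - 4*k + 12) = (k - 4)*(k - 3)*(k - 1)*(k + 3)*(k^2 - 4) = (k - 4)*(k - 3)*(k - 1)*(k + 2)*(k + 3)*(k - 2)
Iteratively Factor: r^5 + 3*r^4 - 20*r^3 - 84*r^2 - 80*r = (r - 5)*(r^4 + 8*r^3 + 20*r^2 + 16*r) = r*(r - 5)*(r^3 + 8*r^2 + 20*r + 16) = r*(r - 5)*(r + 2)*(r^2 + 6*r + 8) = r*(r - 5)*(r + 2)^2*(r + 4)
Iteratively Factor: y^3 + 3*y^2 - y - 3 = (y - 1)*(y^2 + 4*y + 3) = (y - 1)*(y + 3)*(y + 1)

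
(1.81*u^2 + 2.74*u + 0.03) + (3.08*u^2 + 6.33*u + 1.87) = 4.89*u^2 + 9.07*u + 1.9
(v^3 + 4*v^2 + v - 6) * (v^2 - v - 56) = v^5 + 3*v^4 - 59*v^3 - 231*v^2 - 50*v + 336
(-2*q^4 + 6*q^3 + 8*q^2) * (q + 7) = -2*q^5 - 8*q^4 + 50*q^3 + 56*q^2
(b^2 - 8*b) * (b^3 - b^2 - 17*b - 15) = b^5 - 9*b^4 - 9*b^3 + 121*b^2 + 120*b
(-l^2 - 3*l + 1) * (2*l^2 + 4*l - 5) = -2*l^4 - 10*l^3 - 5*l^2 + 19*l - 5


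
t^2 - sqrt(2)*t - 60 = (t - 6*sqrt(2))*(t + 5*sqrt(2))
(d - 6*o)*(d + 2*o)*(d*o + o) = d^3*o - 4*d^2*o^2 + d^2*o - 12*d*o^3 - 4*d*o^2 - 12*o^3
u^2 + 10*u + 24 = (u + 4)*(u + 6)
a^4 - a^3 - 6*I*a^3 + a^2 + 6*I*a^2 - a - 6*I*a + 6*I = (a - 1)*(a - 6*I)*(-I*a + 1)*(I*a + 1)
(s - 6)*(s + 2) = s^2 - 4*s - 12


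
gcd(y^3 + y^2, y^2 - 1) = y + 1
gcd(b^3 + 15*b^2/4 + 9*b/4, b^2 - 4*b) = b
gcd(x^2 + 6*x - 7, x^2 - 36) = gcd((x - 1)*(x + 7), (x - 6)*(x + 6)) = 1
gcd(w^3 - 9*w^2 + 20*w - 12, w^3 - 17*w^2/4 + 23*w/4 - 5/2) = w^2 - 3*w + 2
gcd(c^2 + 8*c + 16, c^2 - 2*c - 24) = c + 4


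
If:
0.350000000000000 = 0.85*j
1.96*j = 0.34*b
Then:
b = 2.37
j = 0.41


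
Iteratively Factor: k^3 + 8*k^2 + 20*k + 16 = (k + 2)*(k^2 + 6*k + 8) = (k + 2)*(k + 4)*(k + 2)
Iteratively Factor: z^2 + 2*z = (z)*(z + 2)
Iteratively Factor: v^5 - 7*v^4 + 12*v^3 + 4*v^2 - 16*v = (v)*(v^4 - 7*v^3 + 12*v^2 + 4*v - 16) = v*(v - 2)*(v^3 - 5*v^2 + 2*v + 8) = v*(v - 2)*(v + 1)*(v^2 - 6*v + 8) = v*(v - 4)*(v - 2)*(v + 1)*(v - 2)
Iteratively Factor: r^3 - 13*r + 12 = (r - 1)*(r^2 + r - 12) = (r - 3)*(r - 1)*(r + 4)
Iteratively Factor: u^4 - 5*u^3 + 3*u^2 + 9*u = (u + 1)*(u^3 - 6*u^2 + 9*u) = (u - 3)*(u + 1)*(u^2 - 3*u) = (u - 3)^2*(u + 1)*(u)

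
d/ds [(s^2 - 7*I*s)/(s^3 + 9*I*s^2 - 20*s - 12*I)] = (-s^4 + 14*I*s^3 - 83*s^2 - 24*I*s - 84)/(s^6 + 18*I*s^5 - 121*s^4 - 384*I*s^3 + 616*s^2 + 480*I*s - 144)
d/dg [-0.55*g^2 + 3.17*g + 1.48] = 3.17 - 1.1*g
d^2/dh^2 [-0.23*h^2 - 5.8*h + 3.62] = -0.460000000000000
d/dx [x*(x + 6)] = 2*x + 6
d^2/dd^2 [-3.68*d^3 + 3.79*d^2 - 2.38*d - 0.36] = 7.58 - 22.08*d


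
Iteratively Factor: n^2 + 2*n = (n + 2)*(n)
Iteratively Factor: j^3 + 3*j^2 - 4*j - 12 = (j + 2)*(j^2 + j - 6) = (j - 2)*(j + 2)*(j + 3)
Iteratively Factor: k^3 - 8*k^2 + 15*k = (k)*(k^2 - 8*k + 15) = k*(k - 5)*(k - 3)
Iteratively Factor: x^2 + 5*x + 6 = (x + 3)*(x + 2)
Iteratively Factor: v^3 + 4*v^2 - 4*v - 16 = (v - 2)*(v^2 + 6*v + 8) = (v - 2)*(v + 2)*(v + 4)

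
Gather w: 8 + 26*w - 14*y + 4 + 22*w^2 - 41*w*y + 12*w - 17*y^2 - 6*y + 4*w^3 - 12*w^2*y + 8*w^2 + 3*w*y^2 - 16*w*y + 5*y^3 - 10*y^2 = 4*w^3 + w^2*(30 - 12*y) + w*(3*y^2 - 57*y + 38) + 5*y^3 - 27*y^2 - 20*y + 12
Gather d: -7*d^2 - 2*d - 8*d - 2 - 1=-7*d^2 - 10*d - 3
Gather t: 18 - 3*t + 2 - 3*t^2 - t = -3*t^2 - 4*t + 20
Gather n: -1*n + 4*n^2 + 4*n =4*n^2 + 3*n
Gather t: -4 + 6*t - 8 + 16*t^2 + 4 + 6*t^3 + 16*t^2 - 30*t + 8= 6*t^3 + 32*t^2 - 24*t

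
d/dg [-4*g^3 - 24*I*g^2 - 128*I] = 12*g*(-g - 4*I)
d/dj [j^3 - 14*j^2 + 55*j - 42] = 3*j^2 - 28*j + 55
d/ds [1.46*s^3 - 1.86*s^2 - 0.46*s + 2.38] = 4.38*s^2 - 3.72*s - 0.46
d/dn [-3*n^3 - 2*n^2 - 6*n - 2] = -9*n^2 - 4*n - 6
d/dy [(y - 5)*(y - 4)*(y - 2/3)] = 3*y^2 - 58*y/3 + 26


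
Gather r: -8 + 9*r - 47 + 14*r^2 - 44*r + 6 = 14*r^2 - 35*r - 49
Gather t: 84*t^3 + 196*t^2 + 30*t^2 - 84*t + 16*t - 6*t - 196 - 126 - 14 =84*t^3 + 226*t^2 - 74*t - 336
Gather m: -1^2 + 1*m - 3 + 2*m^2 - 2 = 2*m^2 + m - 6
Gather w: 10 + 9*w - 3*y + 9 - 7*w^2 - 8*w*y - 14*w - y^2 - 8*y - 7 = -7*w^2 + w*(-8*y - 5) - y^2 - 11*y + 12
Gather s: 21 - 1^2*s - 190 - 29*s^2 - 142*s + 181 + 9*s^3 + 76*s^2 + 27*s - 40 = 9*s^3 + 47*s^2 - 116*s - 28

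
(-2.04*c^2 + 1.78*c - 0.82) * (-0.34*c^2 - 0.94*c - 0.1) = 0.6936*c^4 + 1.3124*c^3 - 1.1904*c^2 + 0.5928*c + 0.082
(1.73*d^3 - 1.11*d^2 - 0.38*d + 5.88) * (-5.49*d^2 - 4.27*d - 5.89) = -9.4977*d^5 - 1.2932*d^4 - 3.3638*d^3 - 24.1207*d^2 - 22.8694*d - 34.6332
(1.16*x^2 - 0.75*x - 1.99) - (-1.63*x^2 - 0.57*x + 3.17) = 2.79*x^2 - 0.18*x - 5.16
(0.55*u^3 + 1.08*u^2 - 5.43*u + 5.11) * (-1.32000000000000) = -0.726*u^3 - 1.4256*u^2 + 7.1676*u - 6.7452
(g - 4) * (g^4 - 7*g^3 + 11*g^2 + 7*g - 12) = g^5 - 11*g^4 + 39*g^3 - 37*g^2 - 40*g + 48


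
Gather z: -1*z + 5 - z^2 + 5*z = -z^2 + 4*z + 5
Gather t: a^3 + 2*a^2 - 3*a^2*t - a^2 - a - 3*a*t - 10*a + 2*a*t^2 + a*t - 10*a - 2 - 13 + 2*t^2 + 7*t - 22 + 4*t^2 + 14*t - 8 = a^3 + a^2 - 21*a + t^2*(2*a + 6) + t*(-3*a^2 - 2*a + 21) - 45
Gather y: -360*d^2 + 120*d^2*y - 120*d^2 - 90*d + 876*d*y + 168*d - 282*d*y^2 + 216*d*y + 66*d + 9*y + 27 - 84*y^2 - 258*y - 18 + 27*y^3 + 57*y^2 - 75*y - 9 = -480*d^2 + 144*d + 27*y^3 + y^2*(-282*d - 27) + y*(120*d^2 + 1092*d - 324)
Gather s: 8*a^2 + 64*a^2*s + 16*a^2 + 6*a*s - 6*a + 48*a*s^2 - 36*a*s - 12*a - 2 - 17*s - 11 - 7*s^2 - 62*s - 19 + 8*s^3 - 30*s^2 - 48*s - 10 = 24*a^2 - 18*a + 8*s^3 + s^2*(48*a - 37) + s*(64*a^2 - 30*a - 127) - 42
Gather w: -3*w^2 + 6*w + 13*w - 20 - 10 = -3*w^2 + 19*w - 30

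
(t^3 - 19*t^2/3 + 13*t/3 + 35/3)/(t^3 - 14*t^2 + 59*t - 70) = (3*t^2 - 4*t - 7)/(3*(t^2 - 9*t + 14))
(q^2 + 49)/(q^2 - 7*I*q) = (q + 7*I)/q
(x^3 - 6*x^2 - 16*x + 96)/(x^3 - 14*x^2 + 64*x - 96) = (x + 4)/(x - 4)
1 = 1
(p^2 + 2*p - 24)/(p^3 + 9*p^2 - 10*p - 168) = 1/(p + 7)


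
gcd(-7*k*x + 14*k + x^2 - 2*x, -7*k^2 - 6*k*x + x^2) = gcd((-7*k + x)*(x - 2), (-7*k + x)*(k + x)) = -7*k + x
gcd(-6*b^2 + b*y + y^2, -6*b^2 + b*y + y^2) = -6*b^2 + b*y + y^2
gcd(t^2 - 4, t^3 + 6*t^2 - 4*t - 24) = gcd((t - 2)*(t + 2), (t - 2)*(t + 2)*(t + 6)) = t^2 - 4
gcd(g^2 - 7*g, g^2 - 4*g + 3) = 1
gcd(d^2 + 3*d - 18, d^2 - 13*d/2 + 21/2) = d - 3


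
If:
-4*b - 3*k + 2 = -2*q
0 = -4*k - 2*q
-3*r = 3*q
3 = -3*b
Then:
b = -1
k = 6/7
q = -12/7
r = 12/7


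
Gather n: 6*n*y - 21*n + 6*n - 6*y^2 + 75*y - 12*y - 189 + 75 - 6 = n*(6*y - 15) - 6*y^2 + 63*y - 120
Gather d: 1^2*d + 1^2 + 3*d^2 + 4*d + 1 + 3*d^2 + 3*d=6*d^2 + 8*d + 2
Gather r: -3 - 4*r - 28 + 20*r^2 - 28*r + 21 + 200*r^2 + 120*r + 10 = 220*r^2 + 88*r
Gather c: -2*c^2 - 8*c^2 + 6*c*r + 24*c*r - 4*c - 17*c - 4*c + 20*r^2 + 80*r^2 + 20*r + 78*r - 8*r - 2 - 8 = -10*c^2 + c*(30*r - 25) + 100*r^2 + 90*r - 10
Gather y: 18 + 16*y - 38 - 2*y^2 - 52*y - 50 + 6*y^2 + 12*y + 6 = 4*y^2 - 24*y - 64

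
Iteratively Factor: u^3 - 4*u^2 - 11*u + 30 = (u - 5)*(u^2 + u - 6) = (u - 5)*(u - 2)*(u + 3)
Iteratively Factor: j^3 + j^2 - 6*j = (j + 3)*(j^2 - 2*j) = j*(j + 3)*(j - 2)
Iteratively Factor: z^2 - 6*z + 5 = (z - 5)*(z - 1)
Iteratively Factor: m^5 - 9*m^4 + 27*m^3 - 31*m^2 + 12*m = (m - 4)*(m^4 - 5*m^3 + 7*m^2 - 3*m) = (m - 4)*(m - 3)*(m^3 - 2*m^2 + m) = (m - 4)*(m - 3)*(m - 1)*(m^2 - m) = (m - 4)*(m - 3)*(m - 1)^2*(m)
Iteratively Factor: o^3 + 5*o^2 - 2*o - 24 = (o - 2)*(o^2 + 7*o + 12) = (o - 2)*(o + 4)*(o + 3)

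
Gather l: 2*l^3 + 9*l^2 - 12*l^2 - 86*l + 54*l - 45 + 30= 2*l^3 - 3*l^2 - 32*l - 15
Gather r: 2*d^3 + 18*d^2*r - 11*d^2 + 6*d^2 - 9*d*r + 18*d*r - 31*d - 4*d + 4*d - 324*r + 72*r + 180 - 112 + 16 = 2*d^3 - 5*d^2 - 31*d + r*(18*d^2 + 9*d - 252) + 84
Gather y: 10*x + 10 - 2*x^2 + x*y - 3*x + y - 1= -2*x^2 + 7*x + y*(x + 1) + 9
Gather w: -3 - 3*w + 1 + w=-2*w - 2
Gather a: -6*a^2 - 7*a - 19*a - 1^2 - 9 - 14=-6*a^2 - 26*a - 24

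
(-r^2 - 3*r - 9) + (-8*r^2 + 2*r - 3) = -9*r^2 - r - 12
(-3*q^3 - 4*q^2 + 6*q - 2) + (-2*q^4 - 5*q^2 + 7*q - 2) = -2*q^4 - 3*q^3 - 9*q^2 + 13*q - 4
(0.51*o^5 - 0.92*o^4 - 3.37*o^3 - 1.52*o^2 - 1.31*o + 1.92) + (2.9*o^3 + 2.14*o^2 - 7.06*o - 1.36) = 0.51*o^5 - 0.92*o^4 - 0.47*o^3 + 0.62*o^2 - 8.37*o + 0.56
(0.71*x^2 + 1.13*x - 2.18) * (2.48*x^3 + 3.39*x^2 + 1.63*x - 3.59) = 1.7608*x^5 + 5.2093*x^4 - 0.418400000000001*x^3 - 8.0972*x^2 - 7.6101*x + 7.8262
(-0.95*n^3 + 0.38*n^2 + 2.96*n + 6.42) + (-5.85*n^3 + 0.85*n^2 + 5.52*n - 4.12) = -6.8*n^3 + 1.23*n^2 + 8.48*n + 2.3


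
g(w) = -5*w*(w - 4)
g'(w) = 20 - 10*w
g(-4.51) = -191.90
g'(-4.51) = 65.10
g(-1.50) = -41.25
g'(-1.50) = 35.00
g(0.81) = 12.92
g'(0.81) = 11.90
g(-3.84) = -150.53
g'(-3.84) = 58.40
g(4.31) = -6.68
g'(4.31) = -23.10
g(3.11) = 13.84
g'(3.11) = -11.10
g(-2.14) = -65.70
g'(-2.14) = 41.40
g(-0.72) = -16.99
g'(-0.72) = 27.20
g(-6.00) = -300.00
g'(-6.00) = 80.00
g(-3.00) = -105.00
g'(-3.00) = 50.00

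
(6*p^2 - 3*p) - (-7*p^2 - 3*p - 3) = 13*p^2 + 3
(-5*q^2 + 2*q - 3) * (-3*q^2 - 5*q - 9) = 15*q^4 + 19*q^3 + 44*q^2 - 3*q + 27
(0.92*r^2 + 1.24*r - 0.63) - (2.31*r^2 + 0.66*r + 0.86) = -1.39*r^2 + 0.58*r - 1.49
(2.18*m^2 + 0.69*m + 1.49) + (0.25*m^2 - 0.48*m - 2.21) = 2.43*m^2 + 0.21*m - 0.72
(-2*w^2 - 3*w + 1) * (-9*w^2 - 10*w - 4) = 18*w^4 + 47*w^3 + 29*w^2 + 2*w - 4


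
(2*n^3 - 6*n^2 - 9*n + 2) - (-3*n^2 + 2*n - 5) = 2*n^3 - 3*n^2 - 11*n + 7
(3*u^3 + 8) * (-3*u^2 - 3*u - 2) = -9*u^5 - 9*u^4 - 6*u^3 - 24*u^2 - 24*u - 16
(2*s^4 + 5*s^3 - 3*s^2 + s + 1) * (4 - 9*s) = -18*s^5 - 37*s^4 + 47*s^3 - 21*s^2 - 5*s + 4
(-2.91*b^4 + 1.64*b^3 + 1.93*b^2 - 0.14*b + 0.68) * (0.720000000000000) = -2.0952*b^4 + 1.1808*b^3 + 1.3896*b^2 - 0.1008*b + 0.4896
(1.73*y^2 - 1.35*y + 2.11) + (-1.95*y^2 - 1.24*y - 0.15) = -0.22*y^2 - 2.59*y + 1.96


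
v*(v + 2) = v^2 + 2*v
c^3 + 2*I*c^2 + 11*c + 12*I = (c - 3*I)*(c + I)*(c + 4*I)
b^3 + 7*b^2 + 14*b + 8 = (b + 1)*(b + 2)*(b + 4)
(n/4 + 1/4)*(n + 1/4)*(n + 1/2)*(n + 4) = n^4/4 + 23*n^3/16 + 63*n^2/32 + 29*n/32 + 1/8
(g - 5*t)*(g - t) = g^2 - 6*g*t + 5*t^2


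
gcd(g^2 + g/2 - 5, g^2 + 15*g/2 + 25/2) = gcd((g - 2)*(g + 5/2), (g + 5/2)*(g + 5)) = g + 5/2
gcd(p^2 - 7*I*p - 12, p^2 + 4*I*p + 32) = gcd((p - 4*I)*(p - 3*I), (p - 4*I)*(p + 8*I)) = p - 4*I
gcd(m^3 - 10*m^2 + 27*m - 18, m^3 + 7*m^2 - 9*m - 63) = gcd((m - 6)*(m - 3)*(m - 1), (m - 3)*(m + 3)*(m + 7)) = m - 3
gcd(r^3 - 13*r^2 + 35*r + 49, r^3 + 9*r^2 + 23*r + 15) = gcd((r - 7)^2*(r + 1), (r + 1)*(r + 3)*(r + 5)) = r + 1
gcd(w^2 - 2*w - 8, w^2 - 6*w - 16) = w + 2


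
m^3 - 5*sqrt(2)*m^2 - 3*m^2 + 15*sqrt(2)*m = m*(m - 3)*(m - 5*sqrt(2))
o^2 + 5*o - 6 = (o - 1)*(o + 6)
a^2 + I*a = a*(a + I)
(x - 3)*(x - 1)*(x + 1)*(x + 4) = x^4 + x^3 - 13*x^2 - x + 12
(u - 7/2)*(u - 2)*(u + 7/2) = u^3 - 2*u^2 - 49*u/4 + 49/2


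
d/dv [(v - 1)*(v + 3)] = 2*v + 2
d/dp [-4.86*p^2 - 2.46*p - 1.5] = -9.72*p - 2.46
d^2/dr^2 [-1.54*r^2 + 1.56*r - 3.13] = -3.08000000000000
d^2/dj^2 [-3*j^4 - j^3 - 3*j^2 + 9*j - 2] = -36*j^2 - 6*j - 6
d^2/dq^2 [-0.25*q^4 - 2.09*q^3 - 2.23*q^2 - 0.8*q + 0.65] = -3.0*q^2 - 12.54*q - 4.46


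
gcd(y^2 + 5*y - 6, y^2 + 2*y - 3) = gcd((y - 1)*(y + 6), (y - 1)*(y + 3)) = y - 1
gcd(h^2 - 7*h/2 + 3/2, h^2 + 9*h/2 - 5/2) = h - 1/2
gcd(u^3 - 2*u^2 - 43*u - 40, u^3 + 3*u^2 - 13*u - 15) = u^2 + 6*u + 5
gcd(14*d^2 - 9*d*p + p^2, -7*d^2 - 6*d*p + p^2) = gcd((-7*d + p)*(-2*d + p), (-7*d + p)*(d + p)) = -7*d + p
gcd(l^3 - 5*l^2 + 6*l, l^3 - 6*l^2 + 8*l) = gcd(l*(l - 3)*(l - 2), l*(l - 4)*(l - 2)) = l^2 - 2*l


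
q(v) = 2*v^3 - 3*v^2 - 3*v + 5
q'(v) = 6*v^2 - 6*v - 3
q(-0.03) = 5.09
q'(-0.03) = -2.81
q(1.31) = 0.42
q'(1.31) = -0.56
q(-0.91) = 3.74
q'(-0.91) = 7.43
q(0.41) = 3.40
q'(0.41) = -4.45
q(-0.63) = 5.20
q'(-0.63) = 3.16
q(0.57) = 2.69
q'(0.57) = -4.47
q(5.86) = 286.86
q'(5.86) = 167.88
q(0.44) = 3.27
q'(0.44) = -4.48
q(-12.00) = -3847.00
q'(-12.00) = 933.00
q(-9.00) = -1669.00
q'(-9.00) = 537.00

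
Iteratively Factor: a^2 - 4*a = (a - 4)*(a)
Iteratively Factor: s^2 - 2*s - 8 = (s + 2)*(s - 4)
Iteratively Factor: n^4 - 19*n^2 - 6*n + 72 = (n - 2)*(n^3 + 2*n^2 - 15*n - 36) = (n - 2)*(n + 3)*(n^2 - n - 12) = (n - 4)*(n - 2)*(n + 3)*(n + 3)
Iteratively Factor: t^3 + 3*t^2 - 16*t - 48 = (t + 3)*(t^2 - 16) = (t - 4)*(t + 3)*(t + 4)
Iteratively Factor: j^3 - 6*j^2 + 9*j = (j - 3)*(j^2 - 3*j) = (j - 3)^2*(j)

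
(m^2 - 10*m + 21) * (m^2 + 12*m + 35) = m^4 + 2*m^3 - 64*m^2 - 98*m + 735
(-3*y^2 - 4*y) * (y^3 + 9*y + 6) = -3*y^5 - 4*y^4 - 27*y^3 - 54*y^2 - 24*y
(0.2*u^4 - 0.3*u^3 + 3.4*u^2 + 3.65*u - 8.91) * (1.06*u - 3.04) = 0.212*u^5 - 0.926*u^4 + 4.516*u^3 - 6.467*u^2 - 20.5406*u + 27.0864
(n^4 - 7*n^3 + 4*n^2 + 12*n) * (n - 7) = n^5 - 14*n^4 + 53*n^3 - 16*n^2 - 84*n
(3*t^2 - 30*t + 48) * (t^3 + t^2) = 3*t^5 - 27*t^4 + 18*t^3 + 48*t^2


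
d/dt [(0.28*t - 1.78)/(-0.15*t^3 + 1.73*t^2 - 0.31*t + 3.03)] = (0.084*t^3 - 1.2854*t^2 + 6.1588*t + 0.2966)/(0.0225*t^6 - 0.519*t^5 + 3.0859*t^4 - 1.9816*t^3 + 10.5799*t^2 - 1.8786*t + 9.1809)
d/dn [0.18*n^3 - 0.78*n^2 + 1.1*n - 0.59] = 0.54*n^2 - 1.56*n + 1.1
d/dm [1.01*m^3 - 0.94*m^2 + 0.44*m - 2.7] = 3.03*m^2 - 1.88*m + 0.44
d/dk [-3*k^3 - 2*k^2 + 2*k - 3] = -9*k^2 - 4*k + 2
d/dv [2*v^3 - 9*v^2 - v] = 6*v^2 - 18*v - 1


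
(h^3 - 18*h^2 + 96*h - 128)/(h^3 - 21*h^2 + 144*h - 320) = (h - 2)/(h - 5)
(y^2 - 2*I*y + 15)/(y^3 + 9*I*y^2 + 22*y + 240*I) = (y + 3*I)/(y^2 + 14*I*y - 48)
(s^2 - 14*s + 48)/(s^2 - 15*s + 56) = (s - 6)/(s - 7)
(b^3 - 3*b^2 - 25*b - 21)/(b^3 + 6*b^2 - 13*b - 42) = (b^3 - 3*b^2 - 25*b - 21)/(b^3 + 6*b^2 - 13*b - 42)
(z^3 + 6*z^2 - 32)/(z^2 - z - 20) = (z^2 + 2*z - 8)/(z - 5)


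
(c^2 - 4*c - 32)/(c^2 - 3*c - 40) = (c + 4)/(c + 5)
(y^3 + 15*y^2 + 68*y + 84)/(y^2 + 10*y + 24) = (y^2 + 9*y + 14)/(y + 4)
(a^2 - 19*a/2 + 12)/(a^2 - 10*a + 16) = (a - 3/2)/(a - 2)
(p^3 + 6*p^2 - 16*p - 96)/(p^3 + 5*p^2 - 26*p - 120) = (p - 4)/(p - 5)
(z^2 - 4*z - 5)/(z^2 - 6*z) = (z^2 - 4*z - 5)/(z*(z - 6))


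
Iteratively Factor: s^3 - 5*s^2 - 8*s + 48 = (s - 4)*(s^2 - s - 12) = (s - 4)*(s + 3)*(s - 4)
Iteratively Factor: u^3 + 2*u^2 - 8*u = (u + 4)*(u^2 - 2*u) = u*(u + 4)*(u - 2)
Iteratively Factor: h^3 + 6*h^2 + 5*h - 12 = (h + 3)*(h^2 + 3*h - 4) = (h + 3)*(h + 4)*(h - 1)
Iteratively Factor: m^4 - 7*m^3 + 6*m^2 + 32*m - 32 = (m - 1)*(m^3 - 6*m^2 + 32) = (m - 4)*(m - 1)*(m^2 - 2*m - 8) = (m - 4)*(m - 1)*(m + 2)*(m - 4)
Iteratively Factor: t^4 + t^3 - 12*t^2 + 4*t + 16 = (t - 2)*(t^3 + 3*t^2 - 6*t - 8) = (t - 2)*(t + 4)*(t^2 - t - 2) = (t - 2)*(t + 1)*(t + 4)*(t - 2)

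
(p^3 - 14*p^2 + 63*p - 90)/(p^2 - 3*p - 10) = (p^2 - 9*p + 18)/(p + 2)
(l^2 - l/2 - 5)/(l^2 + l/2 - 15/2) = (l + 2)/(l + 3)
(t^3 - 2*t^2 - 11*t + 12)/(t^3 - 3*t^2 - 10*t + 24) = (t - 1)/(t - 2)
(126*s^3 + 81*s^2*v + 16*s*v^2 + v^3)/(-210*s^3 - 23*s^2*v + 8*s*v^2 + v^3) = (-3*s - v)/(5*s - v)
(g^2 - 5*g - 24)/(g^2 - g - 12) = (g - 8)/(g - 4)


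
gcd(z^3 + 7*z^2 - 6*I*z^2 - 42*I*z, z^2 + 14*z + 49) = z + 7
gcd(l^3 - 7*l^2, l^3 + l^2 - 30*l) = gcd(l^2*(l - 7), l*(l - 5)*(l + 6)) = l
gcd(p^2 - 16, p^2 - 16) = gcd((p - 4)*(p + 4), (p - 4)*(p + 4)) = p^2 - 16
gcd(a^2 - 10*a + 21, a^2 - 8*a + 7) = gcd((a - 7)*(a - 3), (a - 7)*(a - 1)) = a - 7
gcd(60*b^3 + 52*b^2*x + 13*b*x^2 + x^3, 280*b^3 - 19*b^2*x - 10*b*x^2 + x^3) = 5*b + x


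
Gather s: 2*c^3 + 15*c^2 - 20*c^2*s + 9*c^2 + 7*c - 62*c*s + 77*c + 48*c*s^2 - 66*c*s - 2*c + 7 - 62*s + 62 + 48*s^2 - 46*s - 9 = 2*c^3 + 24*c^2 + 82*c + s^2*(48*c + 48) + s*(-20*c^2 - 128*c - 108) + 60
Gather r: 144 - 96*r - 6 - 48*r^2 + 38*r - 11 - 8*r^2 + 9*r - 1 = -56*r^2 - 49*r + 126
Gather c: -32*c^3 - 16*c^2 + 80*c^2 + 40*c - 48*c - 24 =-32*c^3 + 64*c^2 - 8*c - 24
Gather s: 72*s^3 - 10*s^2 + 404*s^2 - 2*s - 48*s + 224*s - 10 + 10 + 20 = 72*s^3 + 394*s^2 + 174*s + 20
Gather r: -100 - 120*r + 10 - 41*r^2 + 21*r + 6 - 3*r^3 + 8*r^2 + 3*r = -3*r^3 - 33*r^2 - 96*r - 84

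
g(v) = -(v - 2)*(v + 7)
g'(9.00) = -23.00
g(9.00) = -112.00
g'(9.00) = -23.00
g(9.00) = -112.00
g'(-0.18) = -4.64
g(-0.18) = 14.87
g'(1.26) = -7.52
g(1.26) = 6.11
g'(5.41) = -15.82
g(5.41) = -42.32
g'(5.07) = -15.14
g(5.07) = -37.05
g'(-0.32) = -4.36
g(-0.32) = 15.50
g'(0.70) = -6.40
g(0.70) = 10.01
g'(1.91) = -8.82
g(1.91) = 0.80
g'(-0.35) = -4.30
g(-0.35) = 15.63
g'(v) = -2*v - 5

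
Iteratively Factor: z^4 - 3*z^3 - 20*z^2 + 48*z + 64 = (z + 4)*(z^3 - 7*z^2 + 8*z + 16) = (z - 4)*(z + 4)*(z^2 - 3*z - 4) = (z - 4)*(z + 1)*(z + 4)*(z - 4)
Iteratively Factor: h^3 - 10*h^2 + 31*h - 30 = (h - 3)*(h^2 - 7*h + 10) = (h - 3)*(h - 2)*(h - 5)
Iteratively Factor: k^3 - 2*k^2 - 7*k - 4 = (k - 4)*(k^2 + 2*k + 1) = (k - 4)*(k + 1)*(k + 1)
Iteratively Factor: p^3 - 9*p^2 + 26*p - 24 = (p - 2)*(p^2 - 7*p + 12) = (p - 4)*(p - 2)*(p - 3)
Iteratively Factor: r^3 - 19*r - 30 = (r + 2)*(r^2 - 2*r - 15) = (r - 5)*(r + 2)*(r + 3)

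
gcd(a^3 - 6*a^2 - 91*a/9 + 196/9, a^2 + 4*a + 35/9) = a + 7/3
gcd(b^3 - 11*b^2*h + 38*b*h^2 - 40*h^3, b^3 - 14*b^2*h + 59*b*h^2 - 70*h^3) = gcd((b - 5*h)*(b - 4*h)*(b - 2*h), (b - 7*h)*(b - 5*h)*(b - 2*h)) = b^2 - 7*b*h + 10*h^2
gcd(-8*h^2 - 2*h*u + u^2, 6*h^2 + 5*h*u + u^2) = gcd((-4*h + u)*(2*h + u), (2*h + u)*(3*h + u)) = 2*h + u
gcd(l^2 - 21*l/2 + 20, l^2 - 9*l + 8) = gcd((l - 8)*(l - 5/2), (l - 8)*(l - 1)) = l - 8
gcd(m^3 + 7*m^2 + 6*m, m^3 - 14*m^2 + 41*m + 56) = m + 1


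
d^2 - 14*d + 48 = (d - 8)*(d - 6)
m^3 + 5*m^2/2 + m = m*(m + 1/2)*(m + 2)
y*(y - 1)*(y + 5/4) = y^3 + y^2/4 - 5*y/4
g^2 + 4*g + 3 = (g + 1)*(g + 3)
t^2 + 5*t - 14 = (t - 2)*(t + 7)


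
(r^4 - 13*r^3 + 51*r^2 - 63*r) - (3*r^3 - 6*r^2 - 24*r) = r^4 - 16*r^3 + 57*r^2 - 39*r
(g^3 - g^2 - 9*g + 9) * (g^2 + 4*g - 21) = g^5 + 3*g^4 - 34*g^3 - 6*g^2 + 225*g - 189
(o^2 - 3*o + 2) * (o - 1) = o^3 - 4*o^2 + 5*o - 2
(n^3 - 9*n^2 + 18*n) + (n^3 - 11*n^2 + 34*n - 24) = 2*n^3 - 20*n^2 + 52*n - 24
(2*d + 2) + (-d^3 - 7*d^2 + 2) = -d^3 - 7*d^2 + 2*d + 4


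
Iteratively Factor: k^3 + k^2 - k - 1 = (k + 1)*(k^2 - 1) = (k + 1)^2*(k - 1)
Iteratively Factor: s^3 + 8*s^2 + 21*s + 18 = (s + 3)*(s^2 + 5*s + 6) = (s + 3)^2*(s + 2)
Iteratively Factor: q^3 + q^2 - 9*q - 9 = (q - 3)*(q^2 + 4*q + 3) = (q - 3)*(q + 1)*(q + 3)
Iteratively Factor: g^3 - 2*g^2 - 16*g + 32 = (g + 4)*(g^2 - 6*g + 8) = (g - 2)*(g + 4)*(g - 4)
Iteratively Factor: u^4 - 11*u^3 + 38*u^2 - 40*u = (u - 2)*(u^3 - 9*u^2 + 20*u) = (u - 4)*(u - 2)*(u^2 - 5*u) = (u - 5)*(u - 4)*(u - 2)*(u)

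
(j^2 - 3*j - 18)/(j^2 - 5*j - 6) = (j + 3)/(j + 1)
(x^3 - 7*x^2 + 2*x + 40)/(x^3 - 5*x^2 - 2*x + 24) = (x - 5)/(x - 3)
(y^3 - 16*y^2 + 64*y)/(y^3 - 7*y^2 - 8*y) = (y - 8)/(y + 1)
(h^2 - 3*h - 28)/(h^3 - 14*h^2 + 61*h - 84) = (h + 4)/(h^2 - 7*h + 12)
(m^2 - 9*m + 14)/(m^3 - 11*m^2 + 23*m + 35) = (m - 2)/(m^2 - 4*m - 5)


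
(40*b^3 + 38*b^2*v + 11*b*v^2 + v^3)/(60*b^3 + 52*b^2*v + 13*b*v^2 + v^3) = (4*b + v)/(6*b + v)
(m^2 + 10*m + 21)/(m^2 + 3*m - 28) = (m + 3)/(m - 4)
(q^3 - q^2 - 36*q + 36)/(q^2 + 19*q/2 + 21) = 2*(q^2 - 7*q + 6)/(2*q + 7)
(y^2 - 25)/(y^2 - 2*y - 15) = (y + 5)/(y + 3)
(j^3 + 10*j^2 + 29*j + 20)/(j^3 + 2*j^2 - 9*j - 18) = (j^3 + 10*j^2 + 29*j + 20)/(j^3 + 2*j^2 - 9*j - 18)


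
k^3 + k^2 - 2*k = k*(k - 1)*(k + 2)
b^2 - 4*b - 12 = (b - 6)*(b + 2)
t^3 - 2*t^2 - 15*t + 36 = (t - 3)^2*(t + 4)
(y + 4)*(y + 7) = y^2 + 11*y + 28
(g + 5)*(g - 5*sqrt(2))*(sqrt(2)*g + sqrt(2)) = sqrt(2)*g^3 - 10*g^2 + 6*sqrt(2)*g^2 - 60*g + 5*sqrt(2)*g - 50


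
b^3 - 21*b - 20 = (b - 5)*(b + 1)*(b + 4)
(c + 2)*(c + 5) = c^2 + 7*c + 10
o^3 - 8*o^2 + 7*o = o*(o - 7)*(o - 1)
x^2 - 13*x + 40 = (x - 8)*(x - 5)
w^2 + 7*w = w*(w + 7)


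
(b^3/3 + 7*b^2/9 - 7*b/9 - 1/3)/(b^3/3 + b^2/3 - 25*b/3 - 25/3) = (b^3 + 7*b^2/3 - 7*b/3 - 1)/(b^3 + b^2 - 25*b - 25)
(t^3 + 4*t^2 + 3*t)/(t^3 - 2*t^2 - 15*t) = (t + 1)/(t - 5)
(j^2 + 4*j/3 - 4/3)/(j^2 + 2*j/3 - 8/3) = (3*j - 2)/(3*j - 4)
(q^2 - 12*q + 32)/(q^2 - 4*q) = (q - 8)/q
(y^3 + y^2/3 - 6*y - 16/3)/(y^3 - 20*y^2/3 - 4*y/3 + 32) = (y + 1)/(y - 6)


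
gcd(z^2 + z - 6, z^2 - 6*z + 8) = z - 2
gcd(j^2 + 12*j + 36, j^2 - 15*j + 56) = 1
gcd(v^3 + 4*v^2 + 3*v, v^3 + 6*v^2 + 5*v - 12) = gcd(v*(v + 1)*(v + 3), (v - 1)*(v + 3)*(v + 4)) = v + 3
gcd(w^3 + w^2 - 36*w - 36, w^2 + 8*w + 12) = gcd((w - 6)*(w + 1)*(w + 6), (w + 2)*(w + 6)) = w + 6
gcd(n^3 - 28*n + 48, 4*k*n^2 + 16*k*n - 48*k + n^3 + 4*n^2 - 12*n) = n^2 + 4*n - 12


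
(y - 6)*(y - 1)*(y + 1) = y^3 - 6*y^2 - y + 6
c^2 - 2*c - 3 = (c - 3)*(c + 1)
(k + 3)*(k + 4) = k^2 + 7*k + 12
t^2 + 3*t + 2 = (t + 1)*(t + 2)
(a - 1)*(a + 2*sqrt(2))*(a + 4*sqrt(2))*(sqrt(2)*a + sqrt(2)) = sqrt(2)*a^4 + 12*a^3 + 15*sqrt(2)*a^2 - 12*a - 16*sqrt(2)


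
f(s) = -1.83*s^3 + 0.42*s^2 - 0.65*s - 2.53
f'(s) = -5.49*s^2 + 0.84*s - 0.65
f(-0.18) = -2.39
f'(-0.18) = -0.98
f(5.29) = -265.12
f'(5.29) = -149.84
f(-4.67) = 196.05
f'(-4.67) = -124.30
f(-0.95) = 0.04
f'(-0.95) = -6.40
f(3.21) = -60.82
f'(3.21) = -54.52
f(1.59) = -9.86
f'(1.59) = -13.19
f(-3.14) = 60.31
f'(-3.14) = -57.42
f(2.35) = -25.49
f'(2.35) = -28.99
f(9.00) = -1308.43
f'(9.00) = -437.78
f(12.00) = -3112.09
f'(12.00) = -781.13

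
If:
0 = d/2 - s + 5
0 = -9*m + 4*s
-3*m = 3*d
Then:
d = -20/11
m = 20/11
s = 45/11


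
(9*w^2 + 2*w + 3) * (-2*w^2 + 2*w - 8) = -18*w^4 + 14*w^3 - 74*w^2 - 10*w - 24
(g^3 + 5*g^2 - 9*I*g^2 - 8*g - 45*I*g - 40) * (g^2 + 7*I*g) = g^5 + 5*g^4 - 2*I*g^4 + 55*g^3 - 10*I*g^3 + 275*g^2 - 56*I*g^2 - 280*I*g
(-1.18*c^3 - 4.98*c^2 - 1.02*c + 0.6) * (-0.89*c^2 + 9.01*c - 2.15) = 1.0502*c^5 - 6.1996*c^4 - 41.425*c^3 + 0.9828*c^2 + 7.599*c - 1.29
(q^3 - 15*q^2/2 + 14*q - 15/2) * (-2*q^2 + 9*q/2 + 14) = -2*q^5 + 39*q^4/2 - 191*q^3/4 - 27*q^2 + 649*q/4 - 105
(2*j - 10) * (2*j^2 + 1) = 4*j^3 - 20*j^2 + 2*j - 10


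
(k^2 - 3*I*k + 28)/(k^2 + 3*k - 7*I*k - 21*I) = (k + 4*I)/(k + 3)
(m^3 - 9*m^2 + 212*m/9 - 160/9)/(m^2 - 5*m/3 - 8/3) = (3*m^2 - 19*m + 20)/(3*(m + 1))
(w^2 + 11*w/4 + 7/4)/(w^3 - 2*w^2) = (4*w^2 + 11*w + 7)/(4*w^2*(w - 2))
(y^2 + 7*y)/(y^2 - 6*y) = (y + 7)/(y - 6)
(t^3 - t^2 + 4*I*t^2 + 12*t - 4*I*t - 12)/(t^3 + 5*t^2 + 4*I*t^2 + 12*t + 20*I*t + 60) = (t - 1)/(t + 5)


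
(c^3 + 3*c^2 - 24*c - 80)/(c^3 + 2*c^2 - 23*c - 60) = (c + 4)/(c + 3)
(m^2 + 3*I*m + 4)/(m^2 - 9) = (m^2 + 3*I*m + 4)/(m^2 - 9)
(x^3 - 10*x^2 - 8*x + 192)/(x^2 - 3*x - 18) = (x^2 - 4*x - 32)/(x + 3)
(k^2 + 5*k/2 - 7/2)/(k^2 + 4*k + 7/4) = 2*(k - 1)/(2*k + 1)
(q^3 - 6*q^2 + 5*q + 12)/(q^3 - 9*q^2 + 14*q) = (q^3 - 6*q^2 + 5*q + 12)/(q*(q^2 - 9*q + 14))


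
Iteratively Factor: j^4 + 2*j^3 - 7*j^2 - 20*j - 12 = (j + 2)*(j^3 - 7*j - 6) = (j + 2)^2*(j^2 - 2*j - 3) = (j - 3)*(j + 2)^2*(j + 1)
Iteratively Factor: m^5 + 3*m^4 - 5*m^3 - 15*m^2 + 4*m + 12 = (m + 1)*(m^4 + 2*m^3 - 7*m^2 - 8*m + 12) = (m - 2)*(m + 1)*(m^3 + 4*m^2 + m - 6) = (m - 2)*(m - 1)*(m + 1)*(m^2 + 5*m + 6) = (m - 2)*(m - 1)*(m + 1)*(m + 3)*(m + 2)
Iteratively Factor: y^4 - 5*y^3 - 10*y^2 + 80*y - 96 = (y - 4)*(y^3 - y^2 - 14*y + 24) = (y - 4)*(y - 3)*(y^2 + 2*y - 8) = (y - 4)*(y - 3)*(y + 4)*(y - 2)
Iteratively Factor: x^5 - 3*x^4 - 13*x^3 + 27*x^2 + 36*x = (x - 4)*(x^4 + x^3 - 9*x^2 - 9*x) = (x - 4)*(x - 3)*(x^3 + 4*x^2 + 3*x) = x*(x - 4)*(x - 3)*(x^2 + 4*x + 3) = x*(x - 4)*(x - 3)*(x + 3)*(x + 1)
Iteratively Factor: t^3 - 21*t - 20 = (t + 4)*(t^2 - 4*t - 5) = (t - 5)*(t + 4)*(t + 1)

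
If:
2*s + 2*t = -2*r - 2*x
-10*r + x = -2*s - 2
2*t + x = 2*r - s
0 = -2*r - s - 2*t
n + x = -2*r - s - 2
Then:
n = -20/11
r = 1/11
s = -8/11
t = 3/11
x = 4/11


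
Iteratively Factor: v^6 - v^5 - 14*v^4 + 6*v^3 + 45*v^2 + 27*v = (v - 3)*(v^5 + 2*v^4 - 8*v^3 - 18*v^2 - 9*v) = (v - 3)*(v + 3)*(v^4 - v^3 - 5*v^2 - 3*v) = (v - 3)^2*(v + 3)*(v^3 + 2*v^2 + v) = (v - 3)^2*(v + 1)*(v + 3)*(v^2 + v) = v*(v - 3)^2*(v + 1)*(v + 3)*(v + 1)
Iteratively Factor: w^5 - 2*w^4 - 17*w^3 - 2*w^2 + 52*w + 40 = (w - 2)*(w^4 - 17*w^2 - 36*w - 20) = (w - 2)*(w + 2)*(w^3 - 2*w^2 - 13*w - 10) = (w - 2)*(w + 2)^2*(w^2 - 4*w - 5) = (w - 2)*(w + 1)*(w + 2)^2*(w - 5)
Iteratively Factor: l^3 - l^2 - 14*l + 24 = (l + 4)*(l^2 - 5*l + 6) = (l - 3)*(l + 4)*(l - 2)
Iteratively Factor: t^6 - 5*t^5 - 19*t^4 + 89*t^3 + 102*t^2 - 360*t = (t + 3)*(t^5 - 8*t^4 + 5*t^3 + 74*t^2 - 120*t) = t*(t + 3)*(t^4 - 8*t^3 + 5*t^2 + 74*t - 120) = t*(t - 4)*(t + 3)*(t^3 - 4*t^2 - 11*t + 30) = t*(t - 4)*(t - 2)*(t + 3)*(t^2 - 2*t - 15) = t*(t - 4)*(t - 2)*(t + 3)^2*(t - 5)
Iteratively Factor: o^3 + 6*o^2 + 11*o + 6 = (o + 3)*(o^2 + 3*o + 2) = (o + 1)*(o + 3)*(o + 2)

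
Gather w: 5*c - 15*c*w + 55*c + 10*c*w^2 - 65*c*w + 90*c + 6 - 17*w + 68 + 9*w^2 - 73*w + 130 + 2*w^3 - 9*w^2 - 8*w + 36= 10*c*w^2 + 150*c + 2*w^3 + w*(-80*c - 98) + 240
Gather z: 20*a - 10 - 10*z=20*a - 10*z - 10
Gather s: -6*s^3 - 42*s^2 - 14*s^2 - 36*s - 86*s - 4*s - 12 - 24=-6*s^3 - 56*s^2 - 126*s - 36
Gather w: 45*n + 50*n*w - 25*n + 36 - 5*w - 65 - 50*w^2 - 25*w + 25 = 20*n - 50*w^2 + w*(50*n - 30) - 4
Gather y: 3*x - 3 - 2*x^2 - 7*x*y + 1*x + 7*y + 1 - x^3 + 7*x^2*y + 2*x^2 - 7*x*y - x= -x^3 + 3*x + y*(7*x^2 - 14*x + 7) - 2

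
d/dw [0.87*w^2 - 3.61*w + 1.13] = 1.74*w - 3.61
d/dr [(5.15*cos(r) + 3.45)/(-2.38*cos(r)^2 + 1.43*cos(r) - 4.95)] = (-12.257*cos(r)^2 - 16.422*cos(r) + 30.426)*sin(r)/(5.6644*cos(r)^4 - 6.8068*cos(r)^3 + 25.6069*cos(r)^2 - 14.157*cos(r) + 24.5025)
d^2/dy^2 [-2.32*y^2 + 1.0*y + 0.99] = -4.64000000000000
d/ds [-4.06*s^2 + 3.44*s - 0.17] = 3.44 - 8.12*s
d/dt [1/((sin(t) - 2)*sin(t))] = 2*(1 - sin(t))*cos(t)/((sin(t) - 2)^2*sin(t)^2)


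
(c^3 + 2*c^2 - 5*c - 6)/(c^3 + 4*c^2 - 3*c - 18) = (c + 1)/(c + 3)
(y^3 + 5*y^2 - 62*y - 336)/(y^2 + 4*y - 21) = (y^2 - 2*y - 48)/(y - 3)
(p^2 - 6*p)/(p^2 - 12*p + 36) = p/(p - 6)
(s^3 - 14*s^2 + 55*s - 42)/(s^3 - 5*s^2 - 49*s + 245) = (s^2 - 7*s + 6)/(s^2 + 2*s - 35)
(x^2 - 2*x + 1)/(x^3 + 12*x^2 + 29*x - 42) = (x - 1)/(x^2 + 13*x + 42)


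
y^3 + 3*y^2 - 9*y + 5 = (y - 1)^2*(y + 5)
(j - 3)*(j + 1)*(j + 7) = j^3 + 5*j^2 - 17*j - 21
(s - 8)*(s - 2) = s^2 - 10*s + 16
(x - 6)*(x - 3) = x^2 - 9*x + 18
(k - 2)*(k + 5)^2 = k^3 + 8*k^2 + 5*k - 50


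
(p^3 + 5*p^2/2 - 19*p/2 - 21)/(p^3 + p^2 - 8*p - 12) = (p + 7/2)/(p + 2)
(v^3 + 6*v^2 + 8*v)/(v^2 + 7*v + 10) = v*(v + 4)/(v + 5)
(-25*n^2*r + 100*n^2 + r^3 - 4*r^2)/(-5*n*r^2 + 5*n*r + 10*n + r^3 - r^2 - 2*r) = (5*n*r - 20*n + r^2 - 4*r)/(r^2 - r - 2)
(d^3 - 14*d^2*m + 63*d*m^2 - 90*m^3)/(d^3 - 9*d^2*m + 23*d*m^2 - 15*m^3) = (d - 6*m)/(d - m)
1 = 1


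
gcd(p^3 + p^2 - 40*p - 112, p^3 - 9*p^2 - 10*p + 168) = p^2 - 3*p - 28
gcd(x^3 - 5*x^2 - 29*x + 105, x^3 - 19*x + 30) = x^2 + 2*x - 15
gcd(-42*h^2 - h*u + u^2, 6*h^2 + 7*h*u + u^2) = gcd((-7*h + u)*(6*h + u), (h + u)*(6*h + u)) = 6*h + u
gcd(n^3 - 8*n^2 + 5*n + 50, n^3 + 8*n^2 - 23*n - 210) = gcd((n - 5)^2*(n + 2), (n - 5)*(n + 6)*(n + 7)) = n - 5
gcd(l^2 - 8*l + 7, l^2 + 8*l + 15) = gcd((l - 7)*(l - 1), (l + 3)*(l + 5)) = 1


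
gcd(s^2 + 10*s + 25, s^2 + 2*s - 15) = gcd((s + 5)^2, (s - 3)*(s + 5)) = s + 5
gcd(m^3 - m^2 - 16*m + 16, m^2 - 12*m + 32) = m - 4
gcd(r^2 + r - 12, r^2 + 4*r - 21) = r - 3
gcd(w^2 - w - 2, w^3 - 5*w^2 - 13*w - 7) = w + 1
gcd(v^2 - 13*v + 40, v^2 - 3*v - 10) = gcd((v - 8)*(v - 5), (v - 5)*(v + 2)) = v - 5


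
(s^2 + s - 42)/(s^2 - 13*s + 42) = (s + 7)/(s - 7)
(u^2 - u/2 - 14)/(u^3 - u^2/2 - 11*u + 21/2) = (u - 4)/(u^2 - 4*u + 3)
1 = 1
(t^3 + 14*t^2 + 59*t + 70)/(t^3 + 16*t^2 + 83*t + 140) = (t + 2)/(t + 4)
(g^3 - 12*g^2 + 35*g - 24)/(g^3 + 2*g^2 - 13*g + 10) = (g^2 - 11*g + 24)/(g^2 + 3*g - 10)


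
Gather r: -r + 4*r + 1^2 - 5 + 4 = 3*r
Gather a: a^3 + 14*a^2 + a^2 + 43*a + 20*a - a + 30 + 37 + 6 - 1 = a^3 + 15*a^2 + 62*a + 72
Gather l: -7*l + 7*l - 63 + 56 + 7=0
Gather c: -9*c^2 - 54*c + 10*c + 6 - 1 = -9*c^2 - 44*c + 5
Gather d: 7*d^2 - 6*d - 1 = 7*d^2 - 6*d - 1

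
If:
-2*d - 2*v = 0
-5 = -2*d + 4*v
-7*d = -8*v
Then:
No Solution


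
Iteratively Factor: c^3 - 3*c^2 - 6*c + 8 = (c - 1)*(c^2 - 2*c - 8) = (c - 1)*(c + 2)*(c - 4)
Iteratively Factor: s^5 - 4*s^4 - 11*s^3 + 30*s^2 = (s - 2)*(s^4 - 2*s^3 - 15*s^2) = s*(s - 2)*(s^3 - 2*s^2 - 15*s) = s*(s - 5)*(s - 2)*(s^2 + 3*s) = s*(s - 5)*(s - 2)*(s + 3)*(s)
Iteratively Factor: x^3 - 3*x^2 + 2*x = (x - 2)*(x^2 - x) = x*(x - 2)*(x - 1)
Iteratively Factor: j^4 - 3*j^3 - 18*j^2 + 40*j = (j - 2)*(j^3 - j^2 - 20*j) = j*(j - 2)*(j^2 - j - 20) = j*(j - 5)*(j - 2)*(j + 4)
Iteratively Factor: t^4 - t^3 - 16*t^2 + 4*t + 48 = (t - 4)*(t^3 + 3*t^2 - 4*t - 12) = (t - 4)*(t + 3)*(t^2 - 4) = (t - 4)*(t - 2)*(t + 3)*(t + 2)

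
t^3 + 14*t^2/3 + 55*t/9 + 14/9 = (t + 1/3)*(t + 2)*(t + 7/3)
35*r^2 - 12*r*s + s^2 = (-7*r + s)*(-5*r + s)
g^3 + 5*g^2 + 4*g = g*(g + 1)*(g + 4)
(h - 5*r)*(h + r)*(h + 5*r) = h^3 + h^2*r - 25*h*r^2 - 25*r^3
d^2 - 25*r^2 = (d - 5*r)*(d + 5*r)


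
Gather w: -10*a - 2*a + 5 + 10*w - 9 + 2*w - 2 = -12*a + 12*w - 6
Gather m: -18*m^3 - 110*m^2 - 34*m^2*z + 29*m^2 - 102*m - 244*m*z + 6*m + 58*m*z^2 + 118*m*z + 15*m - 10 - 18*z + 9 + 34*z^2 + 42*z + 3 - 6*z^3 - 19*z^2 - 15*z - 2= -18*m^3 + m^2*(-34*z - 81) + m*(58*z^2 - 126*z - 81) - 6*z^3 + 15*z^2 + 9*z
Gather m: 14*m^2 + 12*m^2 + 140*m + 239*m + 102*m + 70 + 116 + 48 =26*m^2 + 481*m + 234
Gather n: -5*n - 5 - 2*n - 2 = -7*n - 7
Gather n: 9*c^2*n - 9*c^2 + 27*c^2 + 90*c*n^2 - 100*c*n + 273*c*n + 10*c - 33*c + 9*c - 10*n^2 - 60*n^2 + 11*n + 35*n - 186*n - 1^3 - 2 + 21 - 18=18*c^2 - 14*c + n^2*(90*c - 70) + n*(9*c^2 + 173*c - 140)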